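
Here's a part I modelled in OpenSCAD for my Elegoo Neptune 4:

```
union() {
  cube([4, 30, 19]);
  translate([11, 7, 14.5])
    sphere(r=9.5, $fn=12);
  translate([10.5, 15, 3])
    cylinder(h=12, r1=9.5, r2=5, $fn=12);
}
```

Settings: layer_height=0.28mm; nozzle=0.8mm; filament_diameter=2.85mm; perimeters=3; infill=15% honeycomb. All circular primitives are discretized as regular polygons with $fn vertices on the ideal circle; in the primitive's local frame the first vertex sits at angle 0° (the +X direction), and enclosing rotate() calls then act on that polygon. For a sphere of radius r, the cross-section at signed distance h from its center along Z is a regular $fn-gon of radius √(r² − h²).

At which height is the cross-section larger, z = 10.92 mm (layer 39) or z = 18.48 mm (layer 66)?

Layer 39 (z = 10.92): the cube (footprint 4×30) is included at this height (area 120.00 mm²); the r=9.5 sphere at (11, 7) contributes a regular 12-gon of circumradius √(9.5²−3.58²) = 8.800 (area = (12/2)·8.800²·sin(360°/12) = 232.30 mm²); the cone at (10.5, 15) (r1=9.5→r2=5) has section circumradius 6.530 here — a regular 12-gon (area = (12/2)·6.530²·sin(360°/12) = 127.92 mm²); Taking the union: the regions partially overlap — summed areas 480.22 mm² minus the doubly-counted overlap 71.83 mm² gives 408.39 mm² — area = 408.39 mm². So its area = 408.39 mm². Layer 66 (z = 18.48): the cube is present — its section is the full 4×30 rectangle (area 120.00 mm²); the r=9.5 sphere at (11, 7) slices to a regular 12-gon of circumradius 8.626 (√(r²−h²) with h=3.98 from center) (area = (12/2)·8.626²·sin(360°/12) = 223.23 mm²); the cone at (10.5, 15) is absent (z outside [3, 15]); Combining (union): the regions partially overlap — summed areas 343.23 mm² minus the doubly-counted overlap 9.26 mm² gives 333.97 mm² — area = 333.97 mm². So its area = 333.97 mm². Layer 39 is larger (408.39 vs 333.97 mm²).

layer 39 (z = 10.92 mm)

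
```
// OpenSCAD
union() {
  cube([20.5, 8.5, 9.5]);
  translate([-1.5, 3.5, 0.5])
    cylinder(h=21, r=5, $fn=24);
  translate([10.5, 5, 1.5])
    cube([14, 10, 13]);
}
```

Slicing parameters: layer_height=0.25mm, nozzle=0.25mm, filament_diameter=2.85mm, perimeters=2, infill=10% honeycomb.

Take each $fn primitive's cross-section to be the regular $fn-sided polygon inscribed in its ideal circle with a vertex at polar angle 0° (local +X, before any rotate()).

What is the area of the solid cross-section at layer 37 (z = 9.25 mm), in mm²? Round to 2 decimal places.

334.25 mm²

At z = 9.25 mm: the 20.5×8.5 cube contributes its full rectangle (area 174.25 mm²); the r=5 cylinder at (-1.5, 3.5) contributes a regular 24-gon of circumradius 5 (area = (24/2)·5.000²·sin(360°/24) = 77.65 mm²); the cube at (10.5, 5) is present — its section is the full 14×10 rectangle (area 140.00 mm²); Merging all regions: the regions partially overlap — summed areas 391.90 mm² minus the doubly-counted overlap 57.65 mm² gives 334.25 mm² — area = 334.25 mm². Overall, the cross-section is a single solid region. Net area = 334.25 mm².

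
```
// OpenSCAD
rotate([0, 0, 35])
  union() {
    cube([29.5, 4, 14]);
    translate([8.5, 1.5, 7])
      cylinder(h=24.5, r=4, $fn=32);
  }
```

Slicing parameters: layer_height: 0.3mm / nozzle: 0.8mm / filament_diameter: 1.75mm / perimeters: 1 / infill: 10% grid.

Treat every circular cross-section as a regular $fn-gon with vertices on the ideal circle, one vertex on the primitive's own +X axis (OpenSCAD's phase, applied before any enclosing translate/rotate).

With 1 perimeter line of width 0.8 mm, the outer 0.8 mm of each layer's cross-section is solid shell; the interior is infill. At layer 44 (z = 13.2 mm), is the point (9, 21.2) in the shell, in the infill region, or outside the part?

At z = 13.2 mm: the 29.5×4 cube contributes its full rectangle; the r=4 cylinder at (8.5, 1.5) gives a regular 32-gon of circumradius 4 (constant along its height); Merging all regions: the regions partially overlap (shared area 30.21 mm²), so overlapping operands fuse into one piece — 1 connected region; (whole slice rotated 35° about Z — lengths, areas and connectivity unchanged). Overall, the cross-section is a single solid region. Undo the 35° rotation: the query point maps to (19.532, 12.204) in the un-rotated model frame. The nearest boundary edge runs (11.60, 4.00)→(29.50, 4.00); distance from the point to it = 8.20 mm. The point is not inside any of the regions above, so it lies outside the cross-section (8.20 mm from the nearest boundary).

outside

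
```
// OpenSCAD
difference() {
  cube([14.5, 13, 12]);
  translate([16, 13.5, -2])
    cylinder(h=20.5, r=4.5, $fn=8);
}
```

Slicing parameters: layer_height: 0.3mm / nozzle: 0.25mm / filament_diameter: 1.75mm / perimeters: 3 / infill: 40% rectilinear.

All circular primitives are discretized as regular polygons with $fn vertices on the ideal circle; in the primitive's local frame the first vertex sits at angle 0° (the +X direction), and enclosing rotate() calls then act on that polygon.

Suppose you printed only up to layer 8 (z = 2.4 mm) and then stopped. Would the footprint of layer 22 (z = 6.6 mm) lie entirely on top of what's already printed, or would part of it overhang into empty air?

Compare the two slices. At z = 2.4: the cube (footprint 14.5×13) is included at this height (area 188.50 mm²); the r=4.5 cylinder at (16, 13.5) gives a regular 8-gon of circumradius 4.5 (constant along its height) (area = (8/2)·4.500²·sin(360°/8) = 57.28 mm²); After the difference (first − rest): starting from the 14.5×13 cube (188.50 mm²), the r=4.5 cylinder at (16, 13.5) partially overlaps it — only the 6.59 mm² overlap (of its 57.28 mm²) is removed, clipping the outline — area = 181.91 mm². At z = 6.6: the cube (footprint 14.5×13) is included at this height (area 188.50 mm²); the r=4.5 cylinder at (16, 13.5) gives a regular 8-gon of circumradius 4.5 (constant along its height) (area = (8/2)·4.500²·sin(360°/8) = 57.28 mm²); After the difference (first − rest): starting from the 14.5×13 cube (188.50 mm²), the r=4.5 cylinder at (16, 13.5) partially overlaps it — only the 6.59 mm² overlap (of its 57.28 mm²) is removed, clipping the outline — area = 181.91 mm². Checking containment: the cross-section at z = 6.6 is a subset of the cross-section at z = 2.4.

entirely on top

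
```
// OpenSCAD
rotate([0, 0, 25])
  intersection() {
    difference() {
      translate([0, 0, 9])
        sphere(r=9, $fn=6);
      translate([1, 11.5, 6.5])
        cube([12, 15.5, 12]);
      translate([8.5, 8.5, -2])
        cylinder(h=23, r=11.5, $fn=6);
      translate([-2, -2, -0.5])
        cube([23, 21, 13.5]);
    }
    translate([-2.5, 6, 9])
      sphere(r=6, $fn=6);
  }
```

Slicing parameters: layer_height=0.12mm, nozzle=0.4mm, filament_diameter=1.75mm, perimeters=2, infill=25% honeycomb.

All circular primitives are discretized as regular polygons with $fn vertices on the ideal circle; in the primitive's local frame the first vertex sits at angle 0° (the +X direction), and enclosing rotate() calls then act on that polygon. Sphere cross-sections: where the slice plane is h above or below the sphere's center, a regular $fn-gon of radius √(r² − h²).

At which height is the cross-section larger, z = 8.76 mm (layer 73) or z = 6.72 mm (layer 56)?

layer 73 (z = 8.76 mm)

Layer 73 (z = 8.76): the r=9 sphere contributes a regular 6-gon of circumradius √(9²−0.24²) = 8.997 (area = (6/2)·8.997²·sin(360°/6) = 210.29 mm²); the 12×15.5 cube at (1, 11.5) contributes its full rectangle (area 186.00 mm²); the r=11.5 cylinder at (8.5, 8.5) gives a regular 6-gon of circumradius 11.5 (constant along its height) (area = (6/2)·11.500²·sin(360°/6) = 343.60 mm²); the cube at (-2, -2) is present — its section is the full 23×21 rectangle (area 483.00 mm²); Taking the first minus the rest: starting from the r=9 sphere (210.29 mm²), the 12×15.5 cube at (1, 11.5) misses the remaining region (no effect); the r=11.5 cylinder at (8.5, 8.5) partially overlaps it — only the 64.35 mm² overlap (of its 343.60 mm²) is removed, clipping the outline; the 23×21 cube at (-2, -2) partially overlaps it — only the 24.95 mm² overlap (of its 483.00 mm²) is removed, clipping the outline — area = 121.00 mm²; the r=6 sphere at (-2.5, 6) slices to a regular 6-gon of circumradius 5.995 (√(r²−h²) with h=0.24 from center) (area = (6/2)·5.995²·sin(360°/6) = 93.38 mm²); After intersecting: the r=6 sphere at (-2.5, 6) partially overlaps the result so far; clipping to the common part keeps 27.24 mm² — area = 27.24 mm²; (rotated 25° about Z; rotation is an isometry so areas/perimeters/island counts are preserved). So its area = 27.24 mm². Layer 56 (z = 6.72): the r=9 sphere contributes a regular 6-gon of circumradius √(9²−2.28²) = 8.706 (area = (6/2)·8.706²·sin(360°/6) = 196.94 mm²); the cube at (1, 11.5) (footprint 12×15.5) is included at this height (area 186.00 mm²); the r=11.5 cylinder at (8.5, 8.5) contributes a regular 6-gon of circumradius 11.5 (area = (6/2)·11.500²·sin(360°/6) = 343.60 mm²); the 23×21 cube at (-2, -2) contributes its full rectangle (area 483.00 mm²); After the difference (first − rest): starting from the r=9 sphere (196.94 mm²), the 12×15.5 cube at (1, 11.5) misses the remaining region (no effect); the r=11.5 cylinder at (8.5, 8.5) partially overlaps it — only the 59.96 mm² overlap (of its 343.60 mm²) is removed, clipping the outline; the 23×21 cube at (-2, -2) partially overlaps it — only the 24.79 mm² overlap (of its 483.00 mm²) is removed, clipping the outline — area = 112.19 mm²; the sphere at (-2.5, 6): section is a regular 6-gon, circumradius = √(r²−h²) = √(6²−2.28²) = 5.550 (area = (6/2)·5.550²·sin(360°/6) = 80.02 mm²); Keeping only the common overlap: the r=6 sphere at (-2.5, 6) partially overlaps that combined region; clipping to the common part keeps 23.13 mm² — area = 23.13 mm²; (whole slice rotated 25° about Z — lengths, areas and connectivity unchanged). So its area = 23.13 mm². Layer 73 is larger (27.24 vs 23.13 mm²).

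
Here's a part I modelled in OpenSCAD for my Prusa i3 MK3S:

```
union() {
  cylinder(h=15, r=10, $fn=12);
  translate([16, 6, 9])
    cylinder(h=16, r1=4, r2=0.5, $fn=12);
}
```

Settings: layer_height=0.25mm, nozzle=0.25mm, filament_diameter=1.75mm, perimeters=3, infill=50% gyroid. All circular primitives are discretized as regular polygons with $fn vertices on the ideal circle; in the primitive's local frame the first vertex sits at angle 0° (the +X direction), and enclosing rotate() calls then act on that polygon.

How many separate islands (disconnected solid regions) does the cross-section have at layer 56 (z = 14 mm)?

At z = 14 mm: the r=10 cylinder contributes a regular 12-gon of circumradius 10; the cone at (16, 6): at t=0.312 of its height the radius interpolates to r₁+(r₂−r₁)t = 2.906, giving a regular 12-gon of that circumradius; Merging all regions: the 2 present regions are separate (no shared area or edge), so areas and boundary lengths simply add and each stays a separate island — 2 connected regions. Overall, the cross-section has 2 separate islands. Island count = 2.

2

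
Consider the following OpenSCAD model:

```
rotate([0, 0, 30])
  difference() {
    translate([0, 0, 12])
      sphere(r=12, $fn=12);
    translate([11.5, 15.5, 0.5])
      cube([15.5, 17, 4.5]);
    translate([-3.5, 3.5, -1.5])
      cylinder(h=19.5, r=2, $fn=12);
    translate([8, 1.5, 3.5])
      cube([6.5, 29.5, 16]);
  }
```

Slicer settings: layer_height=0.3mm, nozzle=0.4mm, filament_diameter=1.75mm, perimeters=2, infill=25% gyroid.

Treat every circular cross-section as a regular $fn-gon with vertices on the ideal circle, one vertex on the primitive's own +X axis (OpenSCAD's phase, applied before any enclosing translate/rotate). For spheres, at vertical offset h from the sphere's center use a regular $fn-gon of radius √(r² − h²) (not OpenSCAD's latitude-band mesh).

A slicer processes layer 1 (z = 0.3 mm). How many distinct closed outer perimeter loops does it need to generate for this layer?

At z = 0.3 mm: the r=12 sphere slices to a regular 12-gon of circumradius 2.666 (√(r²−h²) with h=11.7 from center); the cube at (11.5, 15.5) is absent (z outside [0.5, 5]); the cylinder at (-3.5, 3.5): section is a regular 12-gon, circumradius r=2; the cube at (8, 1.5) is absent (z outside [3.5, 19.5]); After the difference (first − rest): starting from the r=12 sphere, the r=2 cylinder at (-3.5, 3.5) misses the remaining region (no effect) — 1 connected region; (rotated 30° about Z; rotation is an isometry so areas/perimeters/island counts are preserved). The result has 1 disconnected region.

1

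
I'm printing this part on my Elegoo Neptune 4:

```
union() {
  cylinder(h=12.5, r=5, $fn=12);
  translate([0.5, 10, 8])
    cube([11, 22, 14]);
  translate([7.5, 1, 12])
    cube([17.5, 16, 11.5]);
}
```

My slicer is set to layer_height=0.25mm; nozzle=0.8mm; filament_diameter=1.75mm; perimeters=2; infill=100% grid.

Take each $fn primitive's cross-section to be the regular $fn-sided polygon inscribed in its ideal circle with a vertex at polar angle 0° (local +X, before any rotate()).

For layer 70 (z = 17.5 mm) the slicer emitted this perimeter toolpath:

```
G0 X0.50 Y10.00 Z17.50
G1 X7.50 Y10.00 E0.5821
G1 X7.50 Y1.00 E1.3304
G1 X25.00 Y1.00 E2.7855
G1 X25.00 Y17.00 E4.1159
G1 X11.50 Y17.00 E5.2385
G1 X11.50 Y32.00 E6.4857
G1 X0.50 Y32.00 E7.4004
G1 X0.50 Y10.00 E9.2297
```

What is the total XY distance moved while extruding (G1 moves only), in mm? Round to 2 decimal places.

111.00 mm

Sum the Euclidean lengths of each G1 segment: total = 111.00 mm.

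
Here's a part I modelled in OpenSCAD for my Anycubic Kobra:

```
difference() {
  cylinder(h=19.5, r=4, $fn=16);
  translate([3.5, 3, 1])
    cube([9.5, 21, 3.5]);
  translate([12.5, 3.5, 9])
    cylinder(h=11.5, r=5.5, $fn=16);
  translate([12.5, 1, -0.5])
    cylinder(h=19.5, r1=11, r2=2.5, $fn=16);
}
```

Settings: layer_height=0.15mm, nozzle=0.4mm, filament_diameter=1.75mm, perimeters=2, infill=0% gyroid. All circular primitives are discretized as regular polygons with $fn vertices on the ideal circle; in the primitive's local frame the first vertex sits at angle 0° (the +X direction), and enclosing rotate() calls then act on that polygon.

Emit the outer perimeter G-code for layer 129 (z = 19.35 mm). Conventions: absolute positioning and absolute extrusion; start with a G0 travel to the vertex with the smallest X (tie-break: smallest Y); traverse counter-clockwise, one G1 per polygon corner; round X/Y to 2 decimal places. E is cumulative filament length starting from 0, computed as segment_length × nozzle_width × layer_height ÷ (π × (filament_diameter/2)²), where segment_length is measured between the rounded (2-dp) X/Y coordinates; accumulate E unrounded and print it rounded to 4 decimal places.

G0 X-4.00 Y0.00 Z19.35
G1 X-3.70 Y-1.53 E0.0389
G1 X-2.83 Y-2.83 E0.0779
G1 X-1.53 Y-3.70 E0.1169
G1 X0.00 Y-4.00 E0.1558
G1 X1.53 Y-3.70 E0.1947
G1 X2.83 Y-2.83 E0.2337
G1 X3.70 Y-1.53 E0.2728
G1 X4.00 Y0.00 E0.3117
G1 X3.70 Y1.53 E0.3505
G1 X2.83 Y2.83 E0.3896
G1 X1.53 Y3.70 E0.4286
G1 X0.00 Y4.00 E0.4675
G1 X-1.53 Y3.70 E0.5064
G1 X-2.83 Y2.83 E0.5454
G1 X-3.70 Y1.53 E0.5844
G1 X-4.00 Y0.00 E0.6233

At z = 19.35 mm: the cylinder: section is a regular 16-gon, circumradius r=4; the cube at (3.5, 3) is not intersected at this z (z outside [1, 4.5]); the r=5.5 cylinder at (12.5, 3.5) gives a regular 16-gon of circumradius 5.5 (constant along its height); the cone at (12.5, 1) is absent (z outside [-0.5, 19]); After the difference (first − rest): starting from the r=4 cylinder, the r=5.5 cylinder at (12.5, 3.5) misses the remaining region (no effect) — 1 connected region. The outline is a single polygon with 16 vertices. Extrusion per mm of travel: 0.4 × 0.15 / (π × 0.875²) = 0.024945. Accumulating E over each segment gives final E = 0.6233.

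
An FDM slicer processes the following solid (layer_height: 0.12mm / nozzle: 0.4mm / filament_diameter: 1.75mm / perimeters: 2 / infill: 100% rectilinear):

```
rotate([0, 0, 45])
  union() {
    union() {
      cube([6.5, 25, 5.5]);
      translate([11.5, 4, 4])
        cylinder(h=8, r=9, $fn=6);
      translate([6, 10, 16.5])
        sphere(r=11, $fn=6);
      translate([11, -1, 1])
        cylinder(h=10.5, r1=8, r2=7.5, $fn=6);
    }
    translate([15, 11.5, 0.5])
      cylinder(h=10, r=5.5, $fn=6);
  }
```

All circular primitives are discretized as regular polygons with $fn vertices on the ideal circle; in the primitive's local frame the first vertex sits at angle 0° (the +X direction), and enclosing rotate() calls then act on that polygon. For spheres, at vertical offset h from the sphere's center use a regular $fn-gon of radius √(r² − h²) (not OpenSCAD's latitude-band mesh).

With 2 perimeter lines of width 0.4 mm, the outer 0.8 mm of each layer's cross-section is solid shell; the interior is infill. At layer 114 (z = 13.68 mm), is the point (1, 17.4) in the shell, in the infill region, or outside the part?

infill

At z = 13.68 mm: the cube is absent (z outside [0, 5.5]); the cylinder at (11.5, 4) does not reach this height (z outside [4, 12]); the r=11 sphere at (6, 10) slices to a regular 6-gon of circumradius 10.632 (√(r²−h²) with h=2.82 from center); the cone at (11, -1) does not reach this height (z outside [1, 11.5]); Taking the union: only the r=11 sphere at (6, 10) is present, so the union is just that shape — 1 connected region; the cylinder at (15, 11.5) is not intersected at this z (z outside [0.5, 10.5]); Combining (union): only that combined region is present, so the union is just that shape — 1 connected region; (rotated 45° about Z; rotation is an isometry so areas/perimeters/island counts are preserved). Overall, the cross-section is a single solid region. Undo the 45° rotation: the query point maps to (13.011, 11.597) in the un-rotated model frame. The nearest boundary edge runs (16.63, 10.00)→(11.32, 19.21); distance from the point to it = 2.34 mm. The point is inside the cross-section and 2.34 mm from the nearest boundary — more than the 0.8 mm shell width (2 × 0.4), so it's in the infill interior.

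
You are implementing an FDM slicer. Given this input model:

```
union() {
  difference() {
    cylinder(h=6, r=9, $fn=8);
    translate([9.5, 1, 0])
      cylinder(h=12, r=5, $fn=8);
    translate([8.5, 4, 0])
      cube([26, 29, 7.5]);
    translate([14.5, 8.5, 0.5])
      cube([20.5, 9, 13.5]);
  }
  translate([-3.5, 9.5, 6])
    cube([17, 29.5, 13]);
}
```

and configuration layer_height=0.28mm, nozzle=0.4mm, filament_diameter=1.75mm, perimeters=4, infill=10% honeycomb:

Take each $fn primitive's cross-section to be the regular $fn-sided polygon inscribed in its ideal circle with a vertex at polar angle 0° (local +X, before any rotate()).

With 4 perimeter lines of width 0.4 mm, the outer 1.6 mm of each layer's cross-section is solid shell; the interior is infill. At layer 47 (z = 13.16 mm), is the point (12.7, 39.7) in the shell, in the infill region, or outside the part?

outside

At z = 13.16 mm: the cylinder is absent (z outside [0, 6]); the cylinder at (9.5, 1) is not intersected at this z (z outside [0, 12]); the cube at (8.5, 4) does not reach this height (z outside [0, 7.5]); the cube at (14.5, 8.5) is present — its section is the full 20.5×9 rectangle; Subtracting the remaining from the first: the first operand is absent here, so nothing remains; the cube at (-3.5, 9.5) (footprint 17×29.5) is included at this height; Combining (union): only the 17×29.5 cube at (-3.5, 9.5) is present, so the union is just that shape — 1 connected region. Overall, the cross-section is a single solid region. The nearest boundary edge runs (13.50, 39.00)→(-3.50, 39.00); distance from the point to it = 0.70 mm. The point is not inside any of the regions above, so it lies outside the cross-section (0.70 mm from the nearest boundary).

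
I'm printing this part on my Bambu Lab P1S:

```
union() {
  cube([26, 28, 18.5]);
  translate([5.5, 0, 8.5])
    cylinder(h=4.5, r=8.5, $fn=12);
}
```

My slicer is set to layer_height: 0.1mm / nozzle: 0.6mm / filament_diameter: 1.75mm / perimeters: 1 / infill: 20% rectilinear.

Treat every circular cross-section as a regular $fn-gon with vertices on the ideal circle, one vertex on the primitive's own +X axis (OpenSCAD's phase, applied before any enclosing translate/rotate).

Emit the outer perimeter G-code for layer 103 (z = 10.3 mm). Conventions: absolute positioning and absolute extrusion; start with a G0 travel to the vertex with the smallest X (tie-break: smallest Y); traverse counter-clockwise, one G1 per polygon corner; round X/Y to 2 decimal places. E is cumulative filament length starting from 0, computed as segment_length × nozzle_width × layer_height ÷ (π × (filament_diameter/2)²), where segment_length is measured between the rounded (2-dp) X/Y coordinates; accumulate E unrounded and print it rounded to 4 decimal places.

At z = 10.3 mm: the cube (footprint 26×28) is included at this height; the cylinder at (5.5, 0): section is a regular 12-gon, circumradius r=8.5; Taking the union: the regions partially overlap (shared area 96.31 mm²), so overlapping operands fuse into one piece — 1 connected region. The outline is a single polygon with 12 vertices. Extrusion per mm of travel: 0.6 × 0.1 / (π × 0.875²) = 0.024945. Accumulating E over each segment gives final E = 3.0263.

G0 X-3.00 Y0.00 Z10.30
G1 X-1.86 Y-4.25 E0.1098
G1 X1.25 Y-7.36 E0.2195
G1 X5.50 Y-8.50 E0.3292
G1 X9.75 Y-7.36 E0.4390
G1 X12.86 Y-4.25 E0.5487
G1 X14.00 Y0.00 E0.6585
G1 X26.00 Y0.00 E0.9578
G1 X26.00 Y28.00 E1.6563
G1 X0.00 Y28.00 E2.3049
G1 X0.00 Y6.11 E2.8509
G1 X-1.86 Y4.25 E2.9165
G1 X-3.00 Y0.00 E3.0263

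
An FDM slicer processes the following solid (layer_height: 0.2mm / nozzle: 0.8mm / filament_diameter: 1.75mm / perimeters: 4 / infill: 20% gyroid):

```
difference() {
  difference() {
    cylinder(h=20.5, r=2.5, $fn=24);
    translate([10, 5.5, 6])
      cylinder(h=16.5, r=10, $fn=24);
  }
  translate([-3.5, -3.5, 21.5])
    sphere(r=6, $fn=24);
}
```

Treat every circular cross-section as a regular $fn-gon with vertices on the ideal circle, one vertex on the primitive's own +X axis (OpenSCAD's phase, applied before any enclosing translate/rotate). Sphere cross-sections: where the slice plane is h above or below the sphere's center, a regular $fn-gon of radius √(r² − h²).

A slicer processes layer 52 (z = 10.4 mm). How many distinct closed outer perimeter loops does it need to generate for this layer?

At z = 10.4 mm: the r=2.5 cylinder gives a regular 24-gon of circumradius 2.5 (constant along its height); the r=10 cylinder at (10, 5.5) contributes a regular 24-gon of circumradius 10; Taking the first minus the rest: starting from the r=2.5 cylinder, the r=10 cylinder at (10, 5.5) partially overlaps it — only the 2.58 mm² overlap (of its 310.58 mm²) is removed, clipping the outline — 1 connected region; the sphere at (-3.5, -3.5) is not intersected at this z (|z−center|=11.100 > r=6); Subtracting the remaining from the first: none of the subtracted shapes is present at this height, so the result so far is unchanged — 1 connected region. The result has 1 disconnected region.

1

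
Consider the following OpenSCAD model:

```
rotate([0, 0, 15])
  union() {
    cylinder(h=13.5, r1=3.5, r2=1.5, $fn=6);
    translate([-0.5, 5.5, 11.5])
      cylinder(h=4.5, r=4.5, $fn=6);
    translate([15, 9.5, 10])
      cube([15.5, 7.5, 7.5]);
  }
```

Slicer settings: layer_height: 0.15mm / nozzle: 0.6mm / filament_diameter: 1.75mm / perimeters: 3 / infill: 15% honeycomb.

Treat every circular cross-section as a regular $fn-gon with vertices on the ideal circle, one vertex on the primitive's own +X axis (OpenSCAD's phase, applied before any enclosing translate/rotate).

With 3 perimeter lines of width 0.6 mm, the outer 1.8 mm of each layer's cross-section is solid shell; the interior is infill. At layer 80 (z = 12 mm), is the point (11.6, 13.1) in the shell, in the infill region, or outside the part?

At z = 12 mm: the cone (r1=3.5→r2=1.5) has section circumradius 1.722 here — a regular 6-gon; the r=4.5 cylinder at (-0.5, 5.5) gives a regular 6-gon of circumradius 4.5 (constant along its height); the cube at (15, 9.5) is present — its section is the full 15.5×7.5 rectangle; Combining (union): the 3 present regions are separate (no shared area or edge), so areas and boundary lengths simply add and each stays a separate island — 3 connected regions; (rotated 15° about Z; rotation is an isometry so areas/perimeters/island counts are preserved). Overall, the cross-section has 3 separate islands. Undo the 15° rotation: the query point maps to (14.595, 9.651) in the un-rotated model frame. The nearest boundary edge runs (15.00, 9.50)→(15.00, 17.00); distance from the point to it = 0.40 mm. The point is not inside any of the regions above, so it lies outside the cross-section (0.40 mm from the nearest boundary).

outside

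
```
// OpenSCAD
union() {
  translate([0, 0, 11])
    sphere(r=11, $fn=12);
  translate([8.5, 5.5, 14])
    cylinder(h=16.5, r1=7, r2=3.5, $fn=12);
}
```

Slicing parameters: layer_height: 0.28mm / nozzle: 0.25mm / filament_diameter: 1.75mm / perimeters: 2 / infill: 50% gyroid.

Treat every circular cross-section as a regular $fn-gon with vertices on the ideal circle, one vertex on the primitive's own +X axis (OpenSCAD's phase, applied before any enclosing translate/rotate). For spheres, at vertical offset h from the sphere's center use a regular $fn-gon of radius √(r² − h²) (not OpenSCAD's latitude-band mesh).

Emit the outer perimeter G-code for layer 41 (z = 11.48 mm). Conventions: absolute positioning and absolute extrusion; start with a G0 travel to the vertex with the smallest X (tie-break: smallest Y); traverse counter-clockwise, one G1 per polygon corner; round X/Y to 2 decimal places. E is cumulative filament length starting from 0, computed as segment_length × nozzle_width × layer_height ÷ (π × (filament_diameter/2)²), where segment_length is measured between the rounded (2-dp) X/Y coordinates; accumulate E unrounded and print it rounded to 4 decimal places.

G0 X-10.99 Y0.00 Z11.48
G1 X-9.52 Y-5.49 E0.1654
G1 X-5.49 Y-9.52 E0.3313
G1 X0.00 Y-10.99 E0.4967
G1 X5.49 Y-9.52 E0.6621
G1 X9.52 Y-5.49 E0.8279
G1 X10.99 Y0.00 E0.9933
G1 X9.52 Y5.49 E1.1587
G1 X5.49 Y9.52 E1.3246
G1 X0.00 Y10.99 E1.4900
G1 X-5.49 Y9.52 E1.6554
G1 X-9.52 Y5.49 E1.8213
G1 X-10.99 Y0.00 E1.9867

At z = 11.48 mm: the sphere: section is a regular 12-gon, circumradius = √(r²−h²) = √(11²−0.48²) = 10.990; the cone at (8.5, 5.5) does not reach this height (z outside [14, 30.5]); Merging all regions: only the r=11 sphere is present, so the union is just that shape — 1 connected region. The outline is a single polygon with 12 vertices. Extrusion per mm of travel: 0.25 × 0.28 / (π × 0.875²) = 0.029103. Accumulating E over each segment gives final E = 1.9867.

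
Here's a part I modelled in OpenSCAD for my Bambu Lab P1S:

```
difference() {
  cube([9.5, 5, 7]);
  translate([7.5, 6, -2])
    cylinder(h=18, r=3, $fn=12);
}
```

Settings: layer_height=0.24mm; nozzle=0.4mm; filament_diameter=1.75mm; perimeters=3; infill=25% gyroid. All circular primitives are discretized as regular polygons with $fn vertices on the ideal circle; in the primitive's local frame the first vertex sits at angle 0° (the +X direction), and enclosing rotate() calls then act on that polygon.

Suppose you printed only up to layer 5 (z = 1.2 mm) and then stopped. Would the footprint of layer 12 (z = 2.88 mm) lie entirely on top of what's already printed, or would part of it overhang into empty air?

entirely on top

Compare the two slices. At z = 1.2: the cube (footprint 9.5×5) is included at this height (area 47.50 mm²); the r=3 cylinder at (7.5, 6) gives a regular 12-gon of circumradius 3 (constant along its height) (area = (12/2)·3.000²·sin(360°/12) = 27.00 mm²); Taking the first minus the rest: starting from the 9.5×5 cube (47.50 mm²), the r=3 cylinder at (7.5, 6) partially overlaps it — only the 7.26 mm² overlap (of its 27.00 mm²) is removed, clipping the outline — area = 40.24 mm². At z = 2.88: the cube (footprint 9.5×5) is included at this height (area 47.50 mm²); the r=3 cylinder at (7.5, 6) gives a regular 12-gon of circumradius 3 (constant along its height) (area = (12/2)·3.000²·sin(360°/12) = 27.00 mm²); After the difference (first − rest): starting from the 9.5×5 cube (47.50 mm²), the r=3 cylinder at (7.5, 6) partially overlaps it — only the 7.26 mm² overlap (of its 27.00 mm²) is removed, clipping the outline — area = 40.24 mm². Checking containment: the cross-section at z = 2.88 is a subset of the cross-section at z = 1.2.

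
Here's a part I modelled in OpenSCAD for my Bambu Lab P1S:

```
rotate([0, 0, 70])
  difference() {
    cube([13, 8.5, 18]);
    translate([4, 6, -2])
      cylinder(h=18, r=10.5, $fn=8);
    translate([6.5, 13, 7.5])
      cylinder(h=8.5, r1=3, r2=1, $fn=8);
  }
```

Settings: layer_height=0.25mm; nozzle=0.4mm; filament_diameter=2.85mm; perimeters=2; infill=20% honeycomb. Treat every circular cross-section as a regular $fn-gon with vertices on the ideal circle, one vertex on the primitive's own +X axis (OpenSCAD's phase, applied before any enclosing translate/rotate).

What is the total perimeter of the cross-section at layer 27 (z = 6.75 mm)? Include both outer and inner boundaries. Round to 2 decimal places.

At z = 6.75 mm: the 13×8.5 cube contributes its full rectangle (perimeter 43.00 mm); the r=10.5 cylinder at (4, 6) contributes a regular 8-gon of circumradius 10.5 (perimeter = 2·8·10.500·sin(180°/8) = 64.29 mm); the cone at (6.5, 13) does not reach this height (z outside [7.5, 16]); After the difference (first − rest): starting from the 13×8.5 cube, the r=10.5 cylinder at (4, 6) partially overlaps it — only the 109.33 mm² overlap (of its 311.83 mm²) is removed, clipping the outline — boundary = 5.94 mm; (rotated 70° about Z; rotation is an isometry so areas/perimeters/island counts are preserved). Overall, the cross-section is a single solid region. Total boundary length (outer) = 5.94 mm.

5.94 mm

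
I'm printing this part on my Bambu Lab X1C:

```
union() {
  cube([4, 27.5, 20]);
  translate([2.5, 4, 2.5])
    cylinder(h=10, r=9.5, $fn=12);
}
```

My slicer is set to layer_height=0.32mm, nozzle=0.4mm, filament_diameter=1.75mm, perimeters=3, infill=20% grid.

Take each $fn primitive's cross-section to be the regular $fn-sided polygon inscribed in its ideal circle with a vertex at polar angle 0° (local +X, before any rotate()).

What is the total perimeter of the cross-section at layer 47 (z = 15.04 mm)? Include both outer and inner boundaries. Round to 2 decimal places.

At z = 15.04 mm: the cube (footprint 4×27.5) is included at this height (perimeter 63.00 mm); the cylinder at (2.5, 4) does not reach this height (z outside [2.5, 12.5]); Merging all regions: only the 4×27.5 cube is present, so the union is just that shape — boundary = 63.00 mm. Overall, the cross-section is a single solid region. Total boundary length (outer) = 63.00 mm.

63.00 mm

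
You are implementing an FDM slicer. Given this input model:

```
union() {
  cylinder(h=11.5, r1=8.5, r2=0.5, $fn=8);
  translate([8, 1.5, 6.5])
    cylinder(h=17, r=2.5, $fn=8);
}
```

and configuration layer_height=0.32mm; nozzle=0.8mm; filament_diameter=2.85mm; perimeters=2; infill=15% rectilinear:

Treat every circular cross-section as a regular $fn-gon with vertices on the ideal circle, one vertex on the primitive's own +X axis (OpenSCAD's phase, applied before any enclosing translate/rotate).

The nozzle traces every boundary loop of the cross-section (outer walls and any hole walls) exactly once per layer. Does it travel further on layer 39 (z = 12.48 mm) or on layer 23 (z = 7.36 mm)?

Layer 39 (z = 12.48): the cone does not reach this height (z outside [0, 11.5]); the r=2.5 cylinder at (8, 1.5) gives a regular 8-gon of circumradius 2.5 (constant along its height) (perimeter = 2·8·2.500·sin(180°/8) = 15.31 mm); Combining (union): only the r=2.5 cylinder at (8, 1.5) is present, so the union is just that shape — boundary = 15.31 mm. So its perimeter = 15.31 mm. Layer 23 (z = 7.36): the cone: at t=0.640 of its height the radius interpolates to r₁+(r₂−r₁)t = 3.380, giving a regular 8-gon of that circumradius (perimeter = 2·8·3.380·sin(180°/8) = 20.70 mm); the r=2.5 cylinder at (8, 1.5) contributes a regular 8-gon of circumradius 2.5 (perimeter = 2·8·2.500·sin(180°/8) = 15.31 mm); Taking the union: the 2 present regions are separate (no shared area or edge), so areas and boundary lengths simply add and each stays a separate island — boundary = 36.00 mm. So its perimeter = 36.00 mm. Layer 23 is larger (36.00 vs 15.31 mm).

layer 23 (z = 7.36 mm)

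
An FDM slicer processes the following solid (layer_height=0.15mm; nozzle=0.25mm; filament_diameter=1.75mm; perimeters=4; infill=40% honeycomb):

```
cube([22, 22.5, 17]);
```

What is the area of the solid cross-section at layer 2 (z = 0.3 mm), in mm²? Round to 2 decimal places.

495.00 mm²

At z = 0.3 mm: the cube (footprint 22×22.5) is included at this height (area 495.00 mm²). Overall, the cross-section is a single solid region. Net area = 495.00 mm².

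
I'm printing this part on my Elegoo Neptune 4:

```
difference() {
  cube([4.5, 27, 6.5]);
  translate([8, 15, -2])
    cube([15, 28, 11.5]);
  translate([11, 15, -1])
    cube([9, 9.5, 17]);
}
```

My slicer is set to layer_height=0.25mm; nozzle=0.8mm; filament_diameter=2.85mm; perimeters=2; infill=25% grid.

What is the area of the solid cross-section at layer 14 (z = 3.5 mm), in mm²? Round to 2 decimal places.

At z = 3.5 mm: the cube is present — its section is the full 4.5×27 rectangle (area 121.50 mm²); the 15×28 cube at (8, 15) contributes its full rectangle (area 420.00 mm²); the 9×9.5 cube at (11, 15) contributes its full rectangle (area 85.50 mm²); Subtracting the remaining from the first: starting from the 4.5×27 cube (121.50 mm²), the 15×28 cube at (8, 15) misses the remaining region (no effect); the 9×9.5 cube at (11, 15) misses the remaining region (no effect) — area = 121.50 mm². Overall, the cross-section is a single solid region. Net area = 121.50 mm².

121.50 mm²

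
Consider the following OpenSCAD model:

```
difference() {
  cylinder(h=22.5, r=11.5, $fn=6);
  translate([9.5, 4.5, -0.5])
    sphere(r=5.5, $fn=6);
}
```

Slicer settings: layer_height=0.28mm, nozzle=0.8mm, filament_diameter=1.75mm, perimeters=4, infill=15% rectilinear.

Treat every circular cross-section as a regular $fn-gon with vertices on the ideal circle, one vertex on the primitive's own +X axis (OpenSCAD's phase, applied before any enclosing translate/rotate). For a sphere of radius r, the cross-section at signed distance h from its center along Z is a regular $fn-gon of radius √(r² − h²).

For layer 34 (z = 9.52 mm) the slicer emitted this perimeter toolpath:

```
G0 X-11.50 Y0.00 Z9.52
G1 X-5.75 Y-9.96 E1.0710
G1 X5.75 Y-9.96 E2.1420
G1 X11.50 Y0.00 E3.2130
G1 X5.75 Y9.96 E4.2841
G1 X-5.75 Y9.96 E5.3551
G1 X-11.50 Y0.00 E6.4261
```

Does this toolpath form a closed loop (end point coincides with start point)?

yes

Start point (G0): (-11.50, 0.00). End point (last G1): the path returns to the start — closed.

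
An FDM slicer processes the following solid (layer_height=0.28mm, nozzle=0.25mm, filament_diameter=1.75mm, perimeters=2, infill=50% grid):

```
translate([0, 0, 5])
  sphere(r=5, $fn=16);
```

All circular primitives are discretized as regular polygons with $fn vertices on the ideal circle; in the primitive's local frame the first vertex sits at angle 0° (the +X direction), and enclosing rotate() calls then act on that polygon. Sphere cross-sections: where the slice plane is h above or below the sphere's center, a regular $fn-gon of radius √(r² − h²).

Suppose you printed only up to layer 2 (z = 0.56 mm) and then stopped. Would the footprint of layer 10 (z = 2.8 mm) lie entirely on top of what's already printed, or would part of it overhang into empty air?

Compare the two slices. At z = 0.56: the r=5 sphere contributes a regular 16-gon of circumradius √(5²−4.44²) = 2.299 (area = (16/2)·2.299²·sin(360°/16) = 16.18 mm²). At z = 2.8: the sphere: section is a regular 16-gon, circumradius = √(r²−h²) = √(5²−2.2²) = 4.490 (area = (16/2)·4.490²·sin(360°/16) = 61.72 mm²). Checking containment: at z = 2.8 the cross-section extends beyond the z = 0.56 cross-section by about 45.54 mm².

part overhangs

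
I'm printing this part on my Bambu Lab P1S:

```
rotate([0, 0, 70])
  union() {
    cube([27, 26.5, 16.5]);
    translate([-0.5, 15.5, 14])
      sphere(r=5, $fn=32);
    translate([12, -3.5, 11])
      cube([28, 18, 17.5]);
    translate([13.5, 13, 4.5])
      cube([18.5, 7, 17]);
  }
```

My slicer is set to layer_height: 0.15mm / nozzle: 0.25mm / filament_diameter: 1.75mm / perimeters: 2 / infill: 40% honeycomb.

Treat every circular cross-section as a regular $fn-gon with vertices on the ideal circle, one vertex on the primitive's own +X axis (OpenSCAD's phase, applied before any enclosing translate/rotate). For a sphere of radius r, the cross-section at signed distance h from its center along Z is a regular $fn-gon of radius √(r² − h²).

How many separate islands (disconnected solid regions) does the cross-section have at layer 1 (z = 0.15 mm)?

1

At z = 0.15 mm: the cube is present — its section is the full 27×26.5 rectangle; the sphere at (-0.5, 15.5) is not intersected at this z (|z−center|=13.850 > r=5); the cube at (12, -3.5) is absent (z outside [11, 28.5]); the cube at (13.5, 13) is not intersected at this z (z outside [4.5, 21.5]); Merging all regions: only the 27×26.5 cube is present, so the union is just that shape — 1 connected region; (whole slice rotated 70° about Z — lengths, areas and connectivity unchanged). Overall, the cross-section is a single solid region. Island count = 1.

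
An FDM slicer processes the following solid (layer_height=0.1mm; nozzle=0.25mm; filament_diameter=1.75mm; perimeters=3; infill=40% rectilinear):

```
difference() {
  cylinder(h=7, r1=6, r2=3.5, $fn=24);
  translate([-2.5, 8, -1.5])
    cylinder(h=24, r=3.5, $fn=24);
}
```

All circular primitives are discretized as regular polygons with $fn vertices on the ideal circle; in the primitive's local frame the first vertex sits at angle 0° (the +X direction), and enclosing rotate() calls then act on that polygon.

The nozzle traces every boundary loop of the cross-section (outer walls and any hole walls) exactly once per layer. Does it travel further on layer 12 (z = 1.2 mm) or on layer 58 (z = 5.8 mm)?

Layer 12 (z = 1.2): the cone (r1=6→r2=3.5) has section circumradius 5.571 here — a regular 24-gon (perimeter = 2·24·5.571·sin(180°/24) = 34.91 mm); the r=3.5 cylinder at (-2.5, 8) gives a regular 24-gon of circumradius 3.5 (constant along its height) (perimeter = 2·24·3.500·sin(180°/24) = 21.93 mm); After the difference (first − rest): starting from the cone, the r=3.5 cylinder at (-2.5, 8) partially overlaps it — only the 1.39 mm² overlap (of its 38.05 mm²) is removed, clipping the outline — boundary = 34.99 mm. So its perimeter = 34.99 mm. Layer 58 (z = 5.8): the cone (r1=6→r2=3.5) has section circumradius 3.929 here — a regular 24-gon (perimeter = 2·24·3.929·sin(180°/24) = 24.61 mm); the r=3.5 cylinder at (-2.5, 8) gives a regular 24-gon of circumradius 3.5 (constant along its height) (perimeter = 2·24·3.500·sin(180°/24) = 21.93 mm); Subtracting the remaining from the first: starting from the cone, the r=3.5 cylinder at (-2.5, 8) misses the remaining region (no effect) — boundary = 24.61 mm. So its perimeter = 24.61 mm. Layer 12 is larger (34.99 vs 24.61 mm).

layer 12 (z = 1.2 mm)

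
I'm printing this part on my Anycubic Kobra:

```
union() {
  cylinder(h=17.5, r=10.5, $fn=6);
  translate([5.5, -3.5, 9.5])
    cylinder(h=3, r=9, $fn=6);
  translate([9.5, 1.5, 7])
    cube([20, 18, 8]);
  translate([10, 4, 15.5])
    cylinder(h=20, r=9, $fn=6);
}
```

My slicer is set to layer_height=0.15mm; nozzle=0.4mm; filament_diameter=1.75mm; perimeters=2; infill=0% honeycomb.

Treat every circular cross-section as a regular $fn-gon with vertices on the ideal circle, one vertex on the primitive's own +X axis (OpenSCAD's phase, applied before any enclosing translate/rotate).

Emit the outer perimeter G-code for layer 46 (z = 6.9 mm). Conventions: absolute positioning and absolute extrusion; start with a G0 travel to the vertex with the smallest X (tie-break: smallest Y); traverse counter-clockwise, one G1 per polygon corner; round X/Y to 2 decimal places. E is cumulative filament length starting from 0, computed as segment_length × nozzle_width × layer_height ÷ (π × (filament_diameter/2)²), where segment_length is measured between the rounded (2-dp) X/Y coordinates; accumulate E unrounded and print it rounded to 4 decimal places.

At z = 6.9 mm: the r=10.5 cylinder gives a regular 6-gon of circumradius 10.5 (constant along its height); the cylinder at (5.5, -3.5) is absent (z outside [9.5, 12.5]); the cube at (9.5, 1.5) is absent (z outside [7, 15]); the cylinder at (10, 4) is not intersected at this z (z outside [15.5, 35.5]); Combining (union): only the r=10.5 cylinder is present, so the union is just that shape — 1 connected region. The outline is a single polygon with 6 vertices. Extrusion per mm of travel: 0.4 × 0.15 / (π × 0.875²) = 0.024945. Accumulating E over each segment gives final E = 1.5713.

G0 X-10.50 Y0.00 Z6.90
G1 X-5.25 Y-9.09 E0.2619
G1 X5.25 Y-9.09 E0.5238
G1 X10.50 Y0.00 E0.7856
G1 X5.25 Y9.09 E1.0475
G1 X-5.25 Y9.09 E1.3094
G1 X-10.50 Y0.00 E1.5713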